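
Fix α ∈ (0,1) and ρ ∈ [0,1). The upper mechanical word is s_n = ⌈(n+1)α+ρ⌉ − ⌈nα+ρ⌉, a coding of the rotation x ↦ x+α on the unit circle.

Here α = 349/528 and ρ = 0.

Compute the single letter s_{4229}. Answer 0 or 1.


(n+1)α + ρ = (4230·349) / 528 = 1476270/528
nα + ρ     = (4229·349) / 528 = 1475921/528
⌈1476270/528⌉ = 2796,  ⌈1475921/528⌉ = 2796
s_{4229} = 2796 − 2796 = 0

0


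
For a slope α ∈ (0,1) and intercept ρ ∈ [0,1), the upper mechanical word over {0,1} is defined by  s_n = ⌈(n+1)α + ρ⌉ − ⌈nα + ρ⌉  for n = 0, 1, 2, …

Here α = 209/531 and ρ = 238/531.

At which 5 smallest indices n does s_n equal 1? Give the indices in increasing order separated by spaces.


1 3 6 9 11

n=0: ⌈447/531⌉−⌈238/531⌉ = 1−1 = 0
n=1: ⌈656/531⌉−⌈447/531⌉ = 2−1 = 1  ← one
n=2: ⌈865/531⌉−⌈656/531⌉ = 2−2 = 0
n=3: ⌈1074/531⌉−⌈865/531⌉ = 3−2 = 1  ← one
n=4: ⌈1283/531⌉−⌈1074/531⌉ = 3−3 = 0
n=5: ⌈1492/531⌉−⌈1283/531⌉ = 3−3 = 0
n=6: ⌈1701/531⌉−⌈1492/531⌉ = 4−3 = 1  ← one
n=7: ⌈1910/531⌉−⌈1701/531⌉ = 4−4 = 0
n=8: ⌈2119/531⌉−⌈1910/531⌉ = 4−4 = 0
n=9: ⌈2328/531⌉−⌈2119/531⌉ = 5−4 = 1  ← one
n=10: ⌈2537/531⌉−⌈2328/531⌉ = 5−5 = 0
n=11: ⌈2746/531⌉−⌈2537/531⌉ = 6−5 = 1  ← one
positions of the first 5 ones: 1 3 6 9 11


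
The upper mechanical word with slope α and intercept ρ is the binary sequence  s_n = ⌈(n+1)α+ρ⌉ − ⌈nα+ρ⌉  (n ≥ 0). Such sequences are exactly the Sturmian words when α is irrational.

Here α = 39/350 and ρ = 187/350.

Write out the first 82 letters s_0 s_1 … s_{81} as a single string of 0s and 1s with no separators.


n=0: ⌈(1·39+187)/350⌉ − ⌈(0·39+187)/350⌉ = ⌈226/350⌉ − ⌈187/350⌉ = 1 − 1 = 0
n=1: ⌈(2·39+187)/350⌉ − ⌈(1·39+187)/350⌉ = ⌈265/350⌉ − ⌈226/350⌉ = 1 − 1 = 0
n=2: ⌈(3·39+187)/350⌉ − ⌈(2·39+187)/350⌉ = ⌈304/350⌉ − ⌈265/350⌉ = 1 − 1 = 0
n=3: ⌈(4·39+187)/350⌉ − ⌈(3·39+187)/350⌉ = ⌈343/350⌉ − ⌈304/350⌉ = 1 − 1 = 0
n=4: ⌈(5·39+187)/350⌉ − ⌈(4·39+187)/350⌉ = ⌈382/350⌉ − ⌈343/350⌉ = 2 − 1 = 1
n=5: ⌈(6·39+187)/350⌉ − ⌈(5·39+187)/350⌉ = ⌈421/350⌉ − ⌈382/350⌉ = 2 − 2 = 0
n=6: ⌈(7·39+187)/350⌉ − ⌈(6·39+187)/350⌉ = ⌈460/350⌉ − ⌈421/350⌉ = 2 − 2 = 0
n=7: ⌈(8·39+187)/350⌉ − ⌈(7·39+187)/350⌉ = ⌈499/350⌉ − ⌈460/350⌉ = 2 − 2 = 0
n=8: ⌈(9·39+187)/350⌉ − ⌈(8·39+187)/350⌉ = ⌈538/350⌉ − ⌈499/350⌉ = 2 − 2 = 0
n=9: ⌈(10·39+187)/350⌉ − ⌈(9·39+187)/350⌉ = ⌈577/350⌉ − ⌈538/350⌉ = 2 − 2 = 0
n=10: ⌈(11·39+187)/350⌉ − ⌈(10·39+187)/350⌉ = ⌈616/350⌉ − ⌈577/350⌉ = 2 − 2 = 0
n=11: ⌈(12·39+187)/350⌉ − ⌈(11·39+187)/350⌉ = ⌈655/350⌉ − ⌈616/350⌉ = 2 − 2 = 0
n=12: ⌈(13·39+187)/350⌉ − ⌈(12·39+187)/350⌉ = ⌈694/350⌉ − ⌈655/350⌉ = 2 − 2 = 0
n=13: ⌈(14·39+187)/350⌉ − ⌈(13·39+187)/350⌉ = ⌈733/350⌉ − ⌈694/350⌉ = 3 − 2 = 1
n=14: ⌈(15·39+187)/350⌉ − ⌈(14·39+187)/350⌉ = ⌈772/350⌉ − ⌈733/350⌉ = 3 − 3 = 0
n=15: ⌈(16·39+187)/350⌉ − ⌈(15·39+187)/350⌉ = ⌈811/350⌉ − ⌈772/350⌉ = 3 − 3 = 0
n=16: ⌈(17·39+187)/350⌉ − ⌈(16·39+187)/350⌉ = ⌈850/350⌉ − ⌈811/350⌉ = 3 − 3 = 0
n=17: ⌈(18·39+187)/350⌉ − ⌈(17·39+187)/350⌉ = ⌈889/350⌉ − ⌈850/350⌉ = 3 − 3 = 0
n=18: ⌈(19·39+187)/350⌉ − ⌈(18·39+187)/350⌉ = ⌈928/350⌉ − ⌈889/350⌉ = 3 − 3 = 0
n=19: ⌈(20·39+187)/350⌉ − ⌈(19·39+187)/350⌉ = ⌈967/350⌉ − ⌈928/350⌉ = 3 − 3 = 0
n=20: ⌈(21·39+187)/350⌉ − ⌈(20·39+187)/350⌉ = ⌈1006/350⌉ − ⌈967/350⌉ = 3 − 3 = 0
n=21: ⌈(22·39+187)/350⌉ − ⌈(21·39+187)/350⌉ = ⌈1045/350⌉ − ⌈1006/350⌉ = 3 − 3 = 0
n=22: ⌈(23·39+187)/350⌉ − ⌈(22·39+187)/350⌉ = ⌈1084/350⌉ − ⌈1045/350⌉ = 4 − 3 = 1
n=23: ⌈(24·39+187)/350⌉ − ⌈(23·39+187)/350⌉ = ⌈1123/350⌉ − ⌈1084/350⌉ = 4 − 4 = 0
n=24: ⌈(25·39+187)/350⌉ − ⌈(24·39+187)/350⌉ = ⌈1162/350⌉ − ⌈1123/350⌉ = 4 − 4 = 0
n=25: ⌈(26·39+187)/350⌉ − ⌈(25·39+187)/350⌉ = ⌈1201/350⌉ − ⌈1162/350⌉ = 4 − 4 = 0
n=26: ⌈(27·39+187)/350⌉ − ⌈(26·39+187)/350⌉ = ⌈1240/350⌉ − ⌈1201/350⌉ = 4 − 4 = 0
n=27: ⌈(28·39+187)/350⌉ − ⌈(27·39+187)/350⌉ = ⌈1279/350⌉ − ⌈1240/350⌉ = 4 − 4 = 0
n=28: ⌈(29·39+187)/350⌉ − ⌈(28·39+187)/350⌉ = ⌈1318/350⌉ − ⌈1279/350⌉ = 4 − 4 = 0
n=29: ⌈(30·39+187)/350⌉ − ⌈(29·39+187)/350⌉ = ⌈1357/350⌉ − ⌈1318/350⌉ = 4 − 4 = 0
n=30: ⌈(31·39+187)/350⌉ − ⌈(30·39+187)/350⌉ = ⌈1396/350⌉ − ⌈1357/350⌉ = 4 − 4 = 0
n=31: ⌈(32·39+187)/350⌉ − ⌈(31·39+187)/350⌉ = ⌈1435/350⌉ − ⌈1396/350⌉ = 5 − 4 = 1
n=32: ⌈(33·39+187)/350⌉ − ⌈(32·39+187)/350⌉ = ⌈1474/350⌉ − ⌈1435/350⌉ = 5 − 5 = 0
n=33: ⌈(34·39+187)/350⌉ − ⌈(33·39+187)/350⌉ = ⌈1513/350⌉ − ⌈1474/350⌉ = 5 − 5 = 0
n=34: ⌈(35·39+187)/350⌉ − ⌈(34·39+187)/350⌉ = ⌈1552/350⌉ − ⌈1513/350⌉ = 5 − 5 = 0
n=35: ⌈(36·39+187)/350⌉ − ⌈(35·39+187)/350⌉ = ⌈1591/350⌉ − ⌈1552/350⌉ = 5 − 5 = 0
n=36: ⌈(37·39+187)/350⌉ − ⌈(36·39+187)/350⌉ = ⌈1630/350⌉ − ⌈1591/350⌉ = 5 − 5 = 0
n=37: ⌈(38·39+187)/350⌉ − ⌈(37·39+187)/350⌉ = ⌈1669/350⌉ − ⌈1630/350⌉ = 5 − 5 = 0
n=38: ⌈(39·39+187)/350⌉ − ⌈(38·39+187)/350⌉ = ⌈1708/350⌉ − ⌈1669/350⌉ = 5 − 5 = 0
n=39: ⌈(40·39+187)/350⌉ − ⌈(39·39+187)/350⌉ = ⌈1747/350⌉ − ⌈1708/350⌉ = 5 − 5 = 0
n=40: ⌈(41·39+187)/350⌉ − ⌈(40·39+187)/350⌉ = ⌈1786/350⌉ − ⌈1747/350⌉ = 6 − 5 = 1
n=41: ⌈(42·39+187)/350⌉ − ⌈(41·39+187)/350⌉ = ⌈1825/350⌉ − ⌈1786/350⌉ = 6 − 6 = 0
n=42: ⌈(43·39+187)/350⌉ − ⌈(42·39+187)/350⌉ = ⌈1864/350⌉ − ⌈1825/350⌉ = 6 − 6 = 0
n=43: ⌈(44·39+187)/350⌉ − ⌈(43·39+187)/350⌉ = ⌈1903/350⌉ − ⌈1864/350⌉ = 6 − 6 = 0
n=44: ⌈(45·39+187)/350⌉ − ⌈(44·39+187)/350⌉ = ⌈1942/350⌉ − ⌈1903/350⌉ = 6 − 6 = 0
n=45: ⌈(46·39+187)/350⌉ − ⌈(45·39+187)/350⌉ = ⌈1981/350⌉ − ⌈1942/350⌉ = 6 − 6 = 0
n=46: ⌈(47·39+187)/350⌉ − ⌈(46·39+187)/350⌉ = ⌈2020/350⌉ − ⌈1981/350⌉ = 6 − 6 = 0
n=47: ⌈(48·39+187)/350⌉ − ⌈(47·39+187)/350⌉ = ⌈2059/350⌉ − ⌈2020/350⌉ = 6 − 6 = 0
n=48: ⌈(49·39+187)/350⌉ − ⌈(48·39+187)/350⌉ = ⌈2098/350⌉ − ⌈2059/350⌉ = 6 − 6 = 0
n=49: ⌈(50·39+187)/350⌉ − ⌈(49·39+187)/350⌉ = ⌈2137/350⌉ − ⌈2098/350⌉ = 7 − 6 = 1
n=50: ⌈(51·39+187)/350⌉ − ⌈(50·39+187)/350⌉ = ⌈2176/350⌉ − ⌈2137/350⌉ = 7 − 7 = 0
n=51: ⌈(52·39+187)/350⌉ − ⌈(51·39+187)/350⌉ = ⌈2215/350⌉ − ⌈2176/350⌉ = 7 − 7 = 0
n=52: ⌈(53·39+187)/350⌉ − ⌈(52·39+187)/350⌉ = ⌈2254/350⌉ − ⌈2215/350⌉ = 7 − 7 = 0
n=53: ⌈(54·39+187)/350⌉ − ⌈(53·39+187)/350⌉ = ⌈2293/350⌉ − ⌈2254/350⌉ = 7 − 7 = 0
n=54: ⌈(55·39+187)/350⌉ − ⌈(54·39+187)/350⌉ = ⌈2332/350⌉ − ⌈2293/350⌉ = 7 − 7 = 0
n=55: ⌈(56·39+187)/350⌉ − ⌈(55·39+187)/350⌉ = ⌈2371/350⌉ − ⌈2332/350⌉ = 7 − 7 = 0
n=56: ⌈(57·39+187)/350⌉ − ⌈(56·39+187)/350⌉ = ⌈2410/350⌉ − ⌈2371/350⌉ = 7 − 7 = 0
n=57: ⌈(58·39+187)/350⌉ − ⌈(57·39+187)/350⌉ = ⌈2449/350⌉ − ⌈2410/350⌉ = 7 − 7 = 0
n=58: ⌈(59·39+187)/350⌉ − ⌈(58·39+187)/350⌉ = ⌈2488/350⌉ − ⌈2449/350⌉ = 8 − 7 = 1
n=59: ⌈(60·39+187)/350⌉ − ⌈(59·39+187)/350⌉ = ⌈2527/350⌉ − ⌈2488/350⌉ = 8 − 8 = 0
n=60: ⌈(61·39+187)/350⌉ − ⌈(60·39+187)/350⌉ = ⌈2566/350⌉ − ⌈2527/350⌉ = 8 − 8 = 0
n=61: ⌈(62·39+187)/350⌉ − ⌈(61·39+187)/350⌉ = ⌈2605/350⌉ − ⌈2566/350⌉ = 8 − 8 = 0
n=62: ⌈(63·39+187)/350⌉ − ⌈(62·39+187)/350⌉ = ⌈2644/350⌉ − ⌈2605/350⌉ = 8 − 8 = 0
n=63: ⌈(64·39+187)/350⌉ − ⌈(63·39+187)/350⌉ = ⌈2683/350⌉ − ⌈2644/350⌉ = 8 − 8 = 0
n=64: ⌈(65·39+187)/350⌉ − ⌈(64·39+187)/350⌉ = ⌈2722/350⌉ − ⌈2683/350⌉ = 8 − 8 = 0
n=65: ⌈(66·39+187)/350⌉ − ⌈(65·39+187)/350⌉ = ⌈2761/350⌉ − ⌈2722/350⌉ = 8 − 8 = 0
n=66: ⌈(67·39+187)/350⌉ − ⌈(66·39+187)/350⌉ = ⌈2800/350⌉ − ⌈2761/350⌉ = 8 − 8 = 0
n=67: ⌈(68·39+187)/350⌉ − ⌈(67·39+187)/350⌉ = ⌈2839/350⌉ − ⌈2800/350⌉ = 9 − 8 = 1
n=68: ⌈(69·39+187)/350⌉ − ⌈(68·39+187)/350⌉ = ⌈2878/350⌉ − ⌈2839/350⌉ = 9 − 9 = 0
n=69: ⌈(70·39+187)/350⌉ − ⌈(69·39+187)/350⌉ = ⌈2917/350⌉ − ⌈2878/350⌉ = 9 − 9 = 0
n=70: ⌈(71·39+187)/350⌉ − ⌈(70·39+187)/350⌉ = ⌈2956/350⌉ − ⌈2917/350⌉ = 9 − 9 = 0
n=71: ⌈(72·39+187)/350⌉ − ⌈(71·39+187)/350⌉ = ⌈2995/350⌉ − ⌈2956/350⌉ = 9 − 9 = 0
n=72: ⌈(73·39+187)/350⌉ − ⌈(72·39+187)/350⌉ = ⌈3034/350⌉ − ⌈2995/350⌉ = 9 − 9 = 0
n=73: ⌈(74·39+187)/350⌉ − ⌈(73·39+187)/350⌉ = ⌈3073/350⌉ − ⌈3034/350⌉ = 9 − 9 = 0
n=74: ⌈(75·39+187)/350⌉ − ⌈(74·39+187)/350⌉ = ⌈3112/350⌉ − ⌈3073/350⌉ = 9 − 9 = 0
n=75: ⌈(76·39+187)/350⌉ − ⌈(75·39+187)/350⌉ = ⌈3151/350⌉ − ⌈3112/350⌉ = 10 − 9 = 1
n=76: ⌈(77·39+187)/350⌉ − ⌈(76·39+187)/350⌉ = ⌈3190/350⌉ − ⌈3151/350⌉ = 10 − 10 = 0
n=77: ⌈(78·39+187)/350⌉ − ⌈(77·39+187)/350⌉ = ⌈3229/350⌉ − ⌈3190/350⌉ = 10 − 10 = 0
n=78: ⌈(79·39+187)/350⌉ − ⌈(78·39+187)/350⌉ = ⌈3268/350⌉ − ⌈3229/350⌉ = 10 − 10 = 0
n=79: ⌈(80·39+187)/350⌉ − ⌈(79·39+187)/350⌉ = ⌈3307/350⌉ − ⌈3268/350⌉ = 10 − 10 = 0
n=80: ⌈(81·39+187)/350⌉ − ⌈(80·39+187)/350⌉ = ⌈3346/350⌉ − ⌈3307/350⌉ = 10 − 10 = 0
n=81: ⌈(82·39+187)/350⌉ − ⌈(81·39+187)/350⌉ = ⌈3385/350⌉ − ⌈3346/350⌉ = 10 − 10 = 0

0000100000000100000000100000000100000000100000000100000000100000000100000001000000


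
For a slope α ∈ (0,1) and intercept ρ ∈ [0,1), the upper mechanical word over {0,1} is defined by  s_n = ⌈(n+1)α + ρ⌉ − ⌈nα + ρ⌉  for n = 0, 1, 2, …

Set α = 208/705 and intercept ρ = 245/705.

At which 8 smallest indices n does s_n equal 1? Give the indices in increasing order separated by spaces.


n=0: ⌈453/705⌉−⌈245/705⌉ = 1−1 = 0
n=1: ⌈661/705⌉−⌈453/705⌉ = 1−1 = 0
n=2: ⌈869/705⌉−⌈661/705⌉ = 2−1 = 1  ← one
n=3: ⌈1077/705⌉−⌈869/705⌉ = 2−2 = 0
n=4: ⌈1285/705⌉−⌈1077/705⌉ = 2−2 = 0
n=5: ⌈1493/705⌉−⌈1285/705⌉ = 3−2 = 1  ← one
n=6: ⌈1701/705⌉−⌈1493/705⌉ = 3−3 = 0
n=7: ⌈1909/705⌉−⌈1701/705⌉ = 3−3 = 0
n=8: ⌈2117/705⌉−⌈1909/705⌉ = 4−3 = 1  ← one
n=9: ⌈2325/705⌉−⌈2117/705⌉ = 4−4 = 0
n=10: ⌈2533/705⌉−⌈2325/705⌉ = 4−4 = 0
n=11: ⌈2741/705⌉−⌈2533/705⌉ = 4−4 = 0
n=12: ⌈2949/705⌉−⌈2741/705⌉ = 5−4 = 1  ← one
n=13: ⌈3157/705⌉−⌈2949/705⌉ = 5−5 = 0
n=14: ⌈3365/705⌉−⌈3157/705⌉ = 5−5 = 0
n=15: ⌈3573/705⌉−⌈3365/705⌉ = 6−5 = 1  ← one
n=16: ⌈3781/705⌉−⌈3573/705⌉ = 6−6 = 0
n=17: ⌈3989/705⌉−⌈3781/705⌉ = 6−6 = 0
n=18: ⌈4197/705⌉−⌈3989/705⌉ = 6−6 = 0
n=19: ⌈4405/705⌉−⌈4197/705⌉ = 7−6 = 1  ← one
n=20: ⌈4613/705⌉−⌈4405/705⌉ = 7−7 = 0
n=21: ⌈4821/705⌉−⌈4613/705⌉ = 7−7 = 0
n=22: ⌈5029/705⌉−⌈4821/705⌉ = 8−7 = 1  ← one
n=23: ⌈5237/705⌉−⌈5029/705⌉ = 8−8 = 0
n=24: ⌈5445/705⌉−⌈5237/705⌉ = 8−8 = 0
n=25: ⌈5653/705⌉−⌈5445/705⌉ = 9−8 = 1  ← one
positions of the first 8 ones: 2 5 8 12 15 19 22 25

2 5 8 12 15 19 22 25


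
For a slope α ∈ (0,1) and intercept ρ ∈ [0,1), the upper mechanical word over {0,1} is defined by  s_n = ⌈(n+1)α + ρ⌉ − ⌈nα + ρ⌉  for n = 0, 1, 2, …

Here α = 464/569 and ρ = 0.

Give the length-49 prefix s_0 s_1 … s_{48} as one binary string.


n=0: ⌈(1·464)/569⌉ − ⌈(0·464)/569⌉ = ⌈464/569⌉ − ⌈0/569⌉ = 1 − 0 = 1
n=1: ⌈(2·464)/569⌉ − ⌈(1·464)/569⌉ = ⌈928/569⌉ − ⌈464/569⌉ = 2 − 1 = 1
n=2: ⌈(3·464)/569⌉ − ⌈(2·464)/569⌉ = ⌈1392/569⌉ − ⌈928/569⌉ = 3 − 2 = 1
n=3: ⌈(4·464)/569⌉ − ⌈(3·464)/569⌉ = ⌈1856/569⌉ − ⌈1392/569⌉ = 4 − 3 = 1
n=4: ⌈(5·464)/569⌉ − ⌈(4·464)/569⌉ = ⌈2320/569⌉ − ⌈1856/569⌉ = 5 − 4 = 1
n=5: ⌈(6·464)/569⌉ − ⌈(5·464)/569⌉ = ⌈2784/569⌉ − ⌈2320/569⌉ = 5 − 5 = 0
n=6: ⌈(7·464)/569⌉ − ⌈(6·464)/569⌉ = ⌈3248/569⌉ − ⌈2784/569⌉ = 6 − 5 = 1
n=7: ⌈(8·464)/569⌉ − ⌈(7·464)/569⌉ = ⌈3712/569⌉ − ⌈3248/569⌉ = 7 − 6 = 1
n=8: ⌈(9·464)/569⌉ − ⌈(8·464)/569⌉ = ⌈4176/569⌉ − ⌈3712/569⌉ = 8 − 7 = 1
n=9: ⌈(10·464)/569⌉ − ⌈(9·464)/569⌉ = ⌈4640/569⌉ − ⌈4176/569⌉ = 9 − 8 = 1
n=10: ⌈(11·464)/569⌉ − ⌈(10·464)/569⌉ = ⌈5104/569⌉ − ⌈4640/569⌉ = 9 − 9 = 0
n=11: ⌈(12·464)/569⌉ − ⌈(11·464)/569⌉ = ⌈5568/569⌉ − ⌈5104/569⌉ = 10 − 9 = 1
n=12: ⌈(13·464)/569⌉ − ⌈(12·464)/569⌉ = ⌈6032/569⌉ − ⌈5568/569⌉ = 11 − 10 = 1
n=13: ⌈(14·464)/569⌉ − ⌈(13·464)/569⌉ = ⌈6496/569⌉ − ⌈6032/569⌉ = 12 − 11 = 1
n=14: ⌈(15·464)/569⌉ − ⌈(14·464)/569⌉ = ⌈6960/569⌉ − ⌈6496/569⌉ = 13 − 12 = 1
n=15: ⌈(16·464)/569⌉ − ⌈(15·464)/569⌉ = ⌈7424/569⌉ − ⌈6960/569⌉ = 14 − 13 = 1
n=16: ⌈(17·464)/569⌉ − ⌈(16·464)/569⌉ = ⌈7888/569⌉ − ⌈7424/569⌉ = 14 − 14 = 0
n=17: ⌈(18·464)/569⌉ − ⌈(17·464)/569⌉ = ⌈8352/569⌉ − ⌈7888/569⌉ = 15 − 14 = 1
n=18: ⌈(19·464)/569⌉ − ⌈(18·464)/569⌉ = ⌈8816/569⌉ − ⌈8352/569⌉ = 16 − 15 = 1
n=19: ⌈(20·464)/569⌉ − ⌈(19·464)/569⌉ = ⌈9280/569⌉ − ⌈8816/569⌉ = 17 − 16 = 1
n=20: ⌈(21·464)/569⌉ − ⌈(20·464)/569⌉ = ⌈9744/569⌉ − ⌈9280/569⌉ = 18 − 17 = 1
n=21: ⌈(22·464)/569⌉ − ⌈(21·464)/569⌉ = ⌈10208/569⌉ − ⌈9744/569⌉ = 18 − 18 = 0
n=22: ⌈(23·464)/569⌉ − ⌈(22·464)/569⌉ = ⌈10672/569⌉ − ⌈10208/569⌉ = 19 − 18 = 1
n=23: ⌈(24·464)/569⌉ − ⌈(23·464)/569⌉ = ⌈11136/569⌉ − ⌈10672/569⌉ = 20 − 19 = 1
n=24: ⌈(25·464)/569⌉ − ⌈(24·464)/569⌉ = ⌈11600/569⌉ − ⌈11136/569⌉ = 21 − 20 = 1
n=25: ⌈(26·464)/569⌉ − ⌈(25·464)/569⌉ = ⌈12064/569⌉ − ⌈11600/569⌉ = 22 − 21 = 1
n=26: ⌈(27·464)/569⌉ − ⌈(26·464)/569⌉ = ⌈12528/569⌉ − ⌈12064/569⌉ = 23 − 22 = 1
n=27: ⌈(28·464)/569⌉ − ⌈(27·464)/569⌉ = ⌈12992/569⌉ − ⌈12528/569⌉ = 23 − 23 = 0
n=28: ⌈(29·464)/569⌉ − ⌈(28·464)/569⌉ = ⌈13456/569⌉ − ⌈12992/569⌉ = 24 − 23 = 1
n=29: ⌈(30·464)/569⌉ − ⌈(29·464)/569⌉ = ⌈13920/569⌉ − ⌈13456/569⌉ = 25 − 24 = 1
n=30: ⌈(31·464)/569⌉ − ⌈(30·464)/569⌉ = ⌈14384/569⌉ − ⌈13920/569⌉ = 26 − 25 = 1
n=31: ⌈(32·464)/569⌉ − ⌈(31·464)/569⌉ = ⌈14848/569⌉ − ⌈14384/569⌉ = 27 − 26 = 1
n=32: ⌈(33·464)/569⌉ − ⌈(32·464)/569⌉ = ⌈15312/569⌉ − ⌈14848/569⌉ = 27 − 27 = 0
n=33: ⌈(34·464)/569⌉ − ⌈(33·464)/569⌉ = ⌈15776/569⌉ − ⌈15312/569⌉ = 28 − 27 = 1
n=34: ⌈(35·464)/569⌉ − ⌈(34·464)/569⌉ = ⌈16240/569⌉ − ⌈15776/569⌉ = 29 − 28 = 1
n=35: ⌈(36·464)/569⌉ − ⌈(35·464)/569⌉ = ⌈16704/569⌉ − ⌈16240/569⌉ = 30 − 29 = 1
n=36: ⌈(37·464)/569⌉ − ⌈(36·464)/569⌉ = ⌈17168/569⌉ − ⌈16704/569⌉ = 31 − 30 = 1
n=37: ⌈(38·464)/569⌉ − ⌈(37·464)/569⌉ = ⌈17632/569⌉ − ⌈17168/569⌉ = 31 − 31 = 0
n=38: ⌈(39·464)/569⌉ − ⌈(38·464)/569⌉ = ⌈18096/569⌉ − ⌈17632/569⌉ = 32 − 31 = 1
n=39: ⌈(40·464)/569⌉ − ⌈(39·464)/569⌉ = ⌈18560/569⌉ − ⌈18096/569⌉ = 33 − 32 = 1
n=40: ⌈(41·464)/569⌉ − ⌈(40·464)/569⌉ = ⌈19024/569⌉ − ⌈18560/569⌉ = 34 − 33 = 1
n=41: ⌈(42·464)/569⌉ − ⌈(41·464)/569⌉ = ⌈19488/569⌉ − ⌈19024/569⌉ = 35 − 34 = 1
n=42: ⌈(43·464)/569⌉ − ⌈(42·464)/569⌉ = ⌈19952/569⌉ − ⌈19488/569⌉ = 36 − 35 = 1
n=43: ⌈(44·464)/569⌉ − ⌈(43·464)/569⌉ = ⌈20416/569⌉ − ⌈19952/569⌉ = 36 − 36 = 0
n=44: ⌈(45·464)/569⌉ − ⌈(44·464)/569⌉ = ⌈20880/569⌉ − ⌈20416/569⌉ = 37 − 36 = 1
n=45: ⌈(46·464)/569⌉ − ⌈(45·464)/569⌉ = ⌈21344/569⌉ − ⌈20880/569⌉ = 38 − 37 = 1
n=46: ⌈(47·464)/569⌉ − ⌈(46·464)/569⌉ = ⌈21808/569⌉ − ⌈21344/569⌉ = 39 − 38 = 1
n=47: ⌈(48·464)/569⌉ − ⌈(47·464)/569⌉ = ⌈22272/569⌉ − ⌈21808/569⌉ = 40 − 39 = 1
n=48: ⌈(49·464)/569⌉ − ⌈(48·464)/569⌉ = ⌈22736/569⌉ − ⌈22272/569⌉ = 40 − 40 = 0

1111101111011111011110111110111101111011111011110


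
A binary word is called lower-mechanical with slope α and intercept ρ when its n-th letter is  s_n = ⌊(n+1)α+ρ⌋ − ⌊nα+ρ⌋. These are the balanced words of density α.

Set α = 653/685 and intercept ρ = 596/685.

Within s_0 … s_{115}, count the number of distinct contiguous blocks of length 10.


11

t_n = ⌊(n·653+596)/685⌋ for n = 0 … 116:
  n=0…9: ⌊596/685⌋=0 ⌊1249/685⌋=1 ⌊1902/685⌋=2 ⌊2555/685⌋=3 ⌊3208/685⌋=4 ⌊3861/685⌋=5 ⌊4514/685⌋=6 ⌊5167/685⌋=7 ⌊5820/685⌋=8 ⌊6473/685⌋=9
  n=10…19: ⌊7126/685⌋=10 ⌊7779/685⌋=11 ⌊8432/685⌋=12 ⌊9085/685⌋=13 ⌊9738/685⌋=14 ⌊10391/685⌋=15 ⌊11044/685⌋=16 ⌊11697/685⌋=17 ⌊12350/685⌋=18 ⌊13003/685⌋=18
  n=20…29: ⌊13656/685⌋=19 ⌊14309/685⌋=20 ⌊14962/685⌋=21 ⌊15615/685⌋=22 ⌊16268/685⌋=23 ⌊16921/685⌋=24 ⌊17574/685⌋=25 ⌊18227/685⌋=26 ⌊18880/685⌋=27 ⌊19533/685⌋=28
  n=30…39: ⌊20186/685⌋=29 ⌊20839/685⌋=30 ⌊21492/685⌋=31 ⌊22145/685⌋=32 ⌊22798/685⌋=33 ⌊23451/685⌋=34 ⌊24104/685⌋=35 ⌊24757/685⌋=36 ⌊25410/685⌋=37 ⌊26063/685⌋=38
  n=40…49: ⌊26716/685⌋=39 ⌊27369/685⌋=39 ⌊28022/685⌋=40 ⌊28675/685⌋=41 ⌊29328/685⌋=42 ⌊29981/685⌋=43 ⌊30634/685⌋=44 ⌊31287/685⌋=45 ⌊31940/685⌋=46 ⌊32593/685⌋=47
  n=50…59: ⌊33246/685⌋=48 ⌊33899/685⌋=49 ⌊34552/685⌋=50 ⌊35205/685⌋=51 ⌊35858/685⌋=52 ⌊36511/685⌋=53 ⌊37164/685⌋=54 ⌊37817/685⌋=55 ⌊38470/685⌋=56 ⌊39123/685⌋=57
  n=60…69: ⌊39776/685⌋=58 ⌊40429/685⌋=59 ⌊41082/685⌋=59 ⌊41735/685⌋=60 ⌊42388/685⌋=61 ⌊43041/685⌋=62 ⌊43694/685⌋=63 ⌊44347/685⌋=64 ⌊45000/685⌋=65 ⌊45653/685⌋=66
  n=70…79: ⌊46306/685⌋=67 ⌊46959/685⌋=68 ⌊47612/685⌋=69 ⌊48265/685⌋=70 ⌊48918/685⌋=71 ⌊49571/685⌋=72 ⌊50224/685⌋=73 ⌊50877/685⌋=74 ⌊51530/685⌋=75 ⌊52183/685⌋=76
  n=80…89: ⌊52836/685⌋=77 ⌊53489/685⌋=78 ⌊54142/685⌋=79 ⌊54795/685⌋=79 ⌊55448/685⌋=80 ⌊56101/685⌋=81 ⌊56754/685⌋=82 ⌊57407/685⌋=83 ⌊58060/685⌋=84 ⌊58713/685⌋=85
  n=90…99: ⌊59366/685⌋=86 ⌊60019/685⌋=87 ⌊60672/685⌋=88 ⌊61325/685⌋=89 ⌊61978/685⌋=90 ⌊62631/685⌋=91 ⌊63284/685⌋=92 ⌊63937/685⌋=93 ⌊64590/685⌋=94 ⌊65243/685⌋=95
  n=100…109: ⌊65896/685⌋=96 ⌊66549/685⌋=97 ⌊67202/685⌋=98 ⌊67855/685⌋=99 ⌊68508/685⌋=100 ⌊69161/685⌋=100 ⌊69814/685⌋=101 ⌊70467/685⌋=102 ⌊71120/685⌋=103 ⌊71773/685⌋=104
  n=110…116: ⌊72426/685⌋=105 ⌊73079/685⌋=106 ⌊73732/685⌋=107 ⌊74385/685⌋=108 ⌊75038/685⌋=109 ⌊75691/685⌋=110 ⌊76344/685⌋=111
s_n = t_(n+1) − t_n for n = 0 … 115 gives
prefix = 11111111111111111101111111111111111111110111111111111111111110111111111111111111110111111111111111111111011111111111
slide a length-10 window over [0..9] … [106..115] (107 windows); first occurrence of each distinct factor:
  [  0..  9] 1111111111
  [  9.. 18] 1111111110
  [ 10.. 19] 1111111101
  [ 11.. 20] 1111111011
  [ 12.. 21] 1111110111
  [ 13.. 22] 1111101111
  [ 14.. 23] 1111011111
  [ 15.. 24] 1110111111
  [ 16.. 25] 1101111111
  [ 17.. 26] 1011111111
  [ 18.. 27] 0111111111
  (the other 96 windows repeat one of these)
distinct factors: {0111111111, 1011111111, 1101111111, 1110111111, 1111011111, 1111101111, 1111110111, 1111111011, 1111111101, 1111111110, 1111111111}
count = 11  (Sturmian bound for length 10 is 11)


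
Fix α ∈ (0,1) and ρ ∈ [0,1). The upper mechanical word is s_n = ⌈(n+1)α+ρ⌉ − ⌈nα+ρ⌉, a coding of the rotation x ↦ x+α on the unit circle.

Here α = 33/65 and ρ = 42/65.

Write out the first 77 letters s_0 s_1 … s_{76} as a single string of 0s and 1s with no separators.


10101010101010101010101010101010101010101010101101010101010101010101010101010

n=0: ⌈(1·33+42)/65⌉ − ⌈(0·33+42)/65⌉ = ⌈75/65⌉ − ⌈42/65⌉ = 2 − 1 = 1
n=1: ⌈(2·33+42)/65⌉ − ⌈(1·33+42)/65⌉ = ⌈108/65⌉ − ⌈75/65⌉ = 2 − 2 = 0
n=2: ⌈(3·33+42)/65⌉ − ⌈(2·33+42)/65⌉ = ⌈141/65⌉ − ⌈108/65⌉ = 3 − 2 = 1
n=3: ⌈(4·33+42)/65⌉ − ⌈(3·33+42)/65⌉ = ⌈174/65⌉ − ⌈141/65⌉ = 3 − 3 = 0
n=4: ⌈(5·33+42)/65⌉ − ⌈(4·33+42)/65⌉ = ⌈207/65⌉ − ⌈174/65⌉ = 4 − 3 = 1
n=5: ⌈(6·33+42)/65⌉ − ⌈(5·33+42)/65⌉ = ⌈240/65⌉ − ⌈207/65⌉ = 4 − 4 = 0
n=6: ⌈(7·33+42)/65⌉ − ⌈(6·33+42)/65⌉ = ⌈273/65⌉ − ⌈240/65⌉ = 5 − 4 = 1
n=7: ⌈(8·33+42)/65⌉ − ⌈(7·33+42)/65⌉ = ⌈306/65⌉ − ⌈273/65⌉ = 5 − 5 = 0
n=8: ⌈(9·33+42)/65⌉ − ⌈(8·33+42)/65⌉ = ⌈339/65⌉ − ⌈306/65⌉ = 6 − 5 = 1
n=9: ⌈(10·33+42)/65⌉ − ⌈(9·33+42)/65⌉ = ⌈372/65⌉ − ⌈339/65⌉ = 6 − 6 = 0
n=10: ⌈(11·33+42)/65⌉ − ⌈(10·33+42)/65⌉ = ⌈405/65⌉ − ⌈372/65⌉ = 7 − 6 = 1
n=11: ⌈(12·33+42)/65⌉ − ⌈(11·33+42)/65⌉ = ⌈438/65⌉ − ⌈405/65⌉ = 7 − 7 = 0
n=12: ⌈(13·33+42)/65⌉ − ⌈(12·33+42)/65⌉ = ⌈471/65⌉ − ⌈438/65⌉ = 8 − 7 = 1
n=13: ⌈(14·33+42)/65⌉ − ⌈(13·33+42)/65⌉ = ⌈504/65⌉ − ⌈471/65⌉ = 8 − 8 = 0
n=14: ⌈(15·33+42)/65⌉ − ⌈(14·33+42)/65⌉ = ⌈537/65⌉ − ⌈504/65⌉ = 9 − 8 = 1
n=15: ⌈(16·33+42)/65⌉ − ⌈(15·33+42)/65⌉ = ⌈570/65⌉ − ⌈537/65⌉ = 9 − 9 = 0
n=16: ⌈(17·33+42)/65⌉ − ⌈(16·33+42)/65⌉ = ⌈603/65⌉ − ⌈570/65⌉ = 10 − 9 = 1
n=17: ⌈(18·33+42)/65⌉ − ⌈(17·33+42)/65⌉ = ⌈636/65⌉ − ⌈603/65⌉ = 10 − 10 = 0
n=18: ⌈(19·33+42)/65⌉ − ⌈(18·33+42)/65⌉ = ⌈669/65⌉ − ⌈636/65⌉ = 11 − 10 = 1
n=19: ⌈(20·33+42)/65⌉ − ⌈(19·33+42)/65⌉ = ⌈702/65⌉ − ⌈669/65⌉ = 11 − 11 = 0
n=20: ⌈(21·33+42)/65⌉ − ⌈(20·33+42)/65⌉ = ⌈735/65⌉ − ⌈702/65⌉ = 12 − 11 = 1
n=21: ⌈(22·33+42)/65⌉ − ⌈(21·33+42)/65⌉ = ⌈768/65⌉ − ⌈735/65⌉ = 12 − 12 = 0
n=22: ⌈(23·33+42)/65⌉ − ⌈(22·33+42)/65⌉ = ⌈801/65⌉ − ⌈768/65⌉ = 13 − 12 = 1
n=23: ⌈(24·33+42)/65⌉ − ⌈(23·33+42)/65⌉ = ⌈834/65⌉ − ⌈801/65⌉ = 13 − 13 = 0
n=24: ⌈(25·33+42)/65⌉ − ⌈(24·33+42)/65⌉ = ⌈867/65⌉ − ⌈834/65⌉ = 14 − 13 = 1
n=25: ⌈(26·33+42)/65⌉ − ⌈(25·33+42)/65⌉ = ⌈900/65⌉ − ⌈867/65⌉ = 14 − 14 = 0
n=26: ⌈(27·33+42)/65⌉ − ⌈(26·33+42)/65⌉ = ⌈933/65⌉ − ⌈900/65⌉ = 15 − 14 = 1
n=27: ⌈(28·33+42)/65⌉ − ⌈(27·33+42)/65⌉ = ⌈966/65⌉ − ⌈933/65⌉ = 15 − 15 = 0
n=28: ⌈(29·33+42)/65⌉ − ⌈(28·33+42)/65⌉ = ⌈999/65⌉ − ⌈966/65⌉ = 16 − 15 = 1
n=29: ⌈(30·33+42)/65⌉ − ⌈(29·33+42)/65⌉ = ⌈1032/65⌉ − ⌈999/65⌉ = 16 − 16 = 0
n=30: ⌈(31·33+42)/65⌉ − ⌈(30·33+42)/65⌉ = ⌈1065/65⌉ − ⌈1032/65⌉ = 17 − 16 = 1
n=31: ⌈(32·33+42)/65⌉ − ⌈(31·33+42)/65⌉ = ⌈1098/65⌉ − ⌈1065/65⌉ = 17 − 17 = 0
n=32: ⌈(33·33+42)/65⌉ − ⌈(32·33+42)/65⌉ = ⌈1131/65⌉ − ⌈1098/65⌉ = 18 − 17 = 1
n=33: ⌈(34·33+42)/65⌉ − ⌈(33·33+42)/65⌉ = ⌈1164/65⌉ − ⌈1131/65⌉ = 18 − 18 = 0
n=34: ⌈(35·33+42)/65⌉ − ⌈(34·33+42)/65⌉ = ⌈1197/65⌉ − ⌈1164/65⌉ = 19 − 18 = 1
n=35: ⌈(36·33+42)/65⌉ − ⌈(35·33+42)/65⌉ = ⌈1230/65⌉ − ⌈1197/65⌉ = 19 − 19 = 0
n=36: ⌈(37·33+42)/65⌉ − ⌈(36·33+42)/65⌉ = ⌈1263/65⌉ − ⌈1230/65⌉ = 20 − 19 = 1
n=37: ⌈(38·33+42)/65⌉ − ⌈(37·33+42)/65⌉ = ⌈1296/65⌉ − ⌈1263/65⌉ = 20 − 20 = 0
n=38: ⌈(39·33+42)/65⌉ − ⌈(38·33+42)/65⌉ = ⌈1329/65⌉ − ⌈1296/65⌉ = 21 − 20 = 1
n=39: ⌈(40·33+42)/65⌉ − ⌈(39·33+42)/65⌉ = ⌈1362/65⌉ − ⌈1329/65⌉ = 21 − 21 = 0
n=40: ⌈(41·33+42)/65⌉ − ⌈(40·33+42)/65⌉ = ⌈1395/65⌉ − ⌈1362/65⌉ = 22 − 21 = 1
n=41: ⌈(42·33+42)/65⌉ − ⌈(41·33+42)/65⌉ = ⌈1428/65⌉ − ⌈1395/65⌉ = 22 − 22 = 0
n=42: ⌈(43·33+42)/65⌉ − ⌈(42·33+42)/65⌉ = ⌈1461/65⌉ − ⌈1428/65⌉ = 23 − 22 = 1
n=43: ⌈(44·33+42)/65⌉ − ⌈(43·33+42)/65⌉ = ⌈1494/65⌉ − ⌈1461/65⌉ = 23 − 23 = 0
n=44: ⌈(45·33+42)/65⌉ − ⌈(44·33+42)/65⌉ = ⌈1527/65⌉ − ⌈1494/65⌉ = 24 − 23 = 1
n=45: ⌈(46·33+42)/65⌉ − ⌈(45·33+42)/65⌉ = ⌈1560/65⌉ − ⌈1527/65⌉ = 24 − 24 = 0
n=46: ⌈(47·33+42)/65⌉ − ⌈(46·33+42)/65⌉ = ⌈1593/65⌉ − ⌈1560/65⌉ = 25 − 24 = 1
n=47: ⌈(48·33+42)/65⌉ − ⌈(47·33+42)/65⌉ = ⌈1626/65⌉ − ⌈1593/65⌉ = 26 − 25 = 1
n=48: ⌈(49·33+42)/65⌉ − ⌈(48·33+42)/65⌉ = ⌈1659/65⌉ − ⌈1626/65⌉ = 26 − 26 = 0
n=49: ⌈(50·33+42)/65⌉ − ⌈(49·33+42)/65⌉ = ⌈1692/65⌉ − ⌈1659/65⌉ = 27 − 26 = 1
n=50: ⌈(51·33+42)/65⌉ − ⌈(50·33+42)/65⌉ = ⌈1725/65⌉ − ⌈1692/65⌉ = 27 − 27 = 0
n=51: ⌈(52·33+42)/65⌉ − ⌈(51·33+42)/65⌉ = ⌈1758/65⌉ − ⌈1725/65⌉ = 28 − 27 = 1
n=52: ⌈(53·33+42)/65⌉ − ⌈(52·33+42)/65⌉ = ⌈1791/65⌉ − ⌈1758/65⌉ = 28 − 28 = 0
n=53: ⌈(54·33+42)/65⌉ − ⌈(53·33+42)/65⌉ = ⌈1824/65⌉ − ⌈1791/65⌉ = 29 − 28 = 1
n=54: ⌈(55·33+42)/65⌉ − ⌈(54·33+42)/65⌉ = ⌈1857/65⌉ − ⌈1824/65⌉ = 29 − 29 = 0
n=55: ⌈(56·33+42)/65⌉ − ⌈(55·33+42)/65⌉ = ⌈1890/65⌉ − ⌈1857/65⌉ = 30 − 29 = 1
n=56: ⌈(57·33+42)/65⌉ − ⌈(56·33+42)/65⌉ = ⌈1923/65⌉ − ⌈1890/65⌉ = 30 − 30 = 0
n=57: ⌈(58·33+42)/65⌉ − ⌈(57·33+42)/65⌉ = ⌈1956/65⌉ − ⌈1923/65⌉ = 31 − 30 = 1
n=58: ⌈(59·33+42)/65⌉ − ⌈(58·33+42)/65⌉ = ⌈1989/65⌉ − ⌈1956/65⌉ = 31 − 31 = 0
n=59: ⌈(60·33+42)/65⌉ − ⌈(59·33+42)/65⌉ = ⌈2022/65⌉ − ⌈1989/65⌉ = 32 − 31 = 1
n=60: ⌈(61·33+42)/65⌉ − ⌈(60·33+42)/65⌉ = ⌈2055/65⌉ − ⌈2022/65⌉ = 32 − 32 = 0
n=61: ⌈(62·33+42)/65⌉ − ⌈(61·33+42)/65⌉ = ⌈2088/65⌉ − ⌈2055/65⌉ = 33 − 32 = 1
n=62: ⌈(63·33+42)/65⌉ − ⌈(62·33+42)/65⌉ = ⌈2121/65⌉ − ⌈2088/65⌉ = 33 − 33 = 0
n=63: ⌈(64·33+42)/65⌉ − ⌈(63·33+42)/65⌉ = ⌈2154/65⌉ − ⌈2121/65⌉ = 34 − 33 = 1
n=64: ⌈(65·33+42)/65⌉ − ⌈(64·33+42)/65⌉ = ⌈2187/65⌉ − ⌈2154/65⌉ = 34 − 34 = 0
n=65: ⌈(66·33+42)/65⌉ − ⌈(65·33+42)/65⌉ = ⌈2220/65⌉ − ⌈2187/65⌉ = 35 − 34 = 1
n=66: ⌈(67·33+42)/65⌉ − ⌈(66·33+42)/65⌉ = ⌈2253/65⌉ − ⌈2220/65⌉ = 35 − 35 = 0
n=67: ⌈(68·33+42)/65⌉ − ⌈(67·33+42)/65⌉ = ⌈2286/65⌉ − ⌈2253/65⌉ = 36 − 35 = 1
n=68: ⌈(69·33+42)/65⌉ − ⌈(68·33+42)/65⌉ = ⌈2319/65⌉ − ⌈2286/65⌉ = 36 − 36 = 0
n=69: ⌈(70·33+42)/65⌉ − ⌈(69·33+42)/65⌉ = ⌈2352/65⌉ − ⌈2319/65⌉ = 37 − 36 = 1
n=70: ⌈(71·33+42)/65⌉ − ⌈(70·33+42)/65⌉ = ⌈2385/65⌉ − ⌈2352/65⌉ = 37 − 37 = 0
n=71: ⌈(72·33+42)/65⌉ − ⌈(71·33+42)/65⌉ = ⌈2418/65⌉ − ⌈2385/65⌉ = 38 − 37 = 1
n=72: ⌈(73·33+42)/65⌉ − ⌈(72·33+42)/65⌉ = ⌈2451/65⌉ − ⌈2418/65⌉ = 38 − 38 = 0
n=73: ⌈(74·33+42)/65⌉ − ⌈(73·33+42)/65⌉ = ⌈2484/65⌉ − ⌈2451/65⌉ = 39 − 38 = 1
n=74: ⌈(75·33+42)/65⌉ − ⌈(74·33+42)/65⌉ = ⌈2517/65⌉ − ⌈2484/65⌉ = 39 − 39 = 0
n=75: ⌈(76·33+42)/65⌉ − ⌈(75·33+42)/65⌉ = ⌈2550/65⌉ − ⌈2517/65⌉ = 40 − 39 = 1
n=76: ⌈(77·33+42)/65⌉ − ⌈(76·33+42)/65⌉ = ⌈2583/65⌉ − ⌈2550/65⌉ = 40 − 40 = 0


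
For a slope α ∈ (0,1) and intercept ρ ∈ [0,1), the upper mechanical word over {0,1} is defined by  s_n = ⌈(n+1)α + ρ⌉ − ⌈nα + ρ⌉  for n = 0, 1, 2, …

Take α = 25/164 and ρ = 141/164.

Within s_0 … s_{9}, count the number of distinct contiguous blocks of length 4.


t_n = ⌈(n·25+141)/164⌉ for n = 0 … 10:
  n=0…9: ⌈141/164⌉=1 ⌈166/164⌉=2 ⌈191/164⌉=2 ⌈216/164⌉=2 ⌈241/164⌉=2 ⌈266/164⌉=2 ⌈291/164⌉=2 ⌈316/164⌉=2 ⌈341/164⌉=3 ⌈366/164⌉=3
  n=10: ⌈391/164⌉=3
s_n = t_(n+1) − t_n for n = 0 … 9 gives
prefix = 1000000100
slide a length-4 window over [0..3] … [6..9] (7 windows); first occurrence of each distinct factor:
  [  0..  3] 1000
  [  1..  4] 0000
  [  4..  7] 0001
  [  5..  8] 0010
  [  6..  9] 0100
  (the other 2 windows repeat one of these)
distinct factors: {0000, 0001, 0010, 0100, 1000}
count = 5  (Sturmian bound for length 4 is 5)

5


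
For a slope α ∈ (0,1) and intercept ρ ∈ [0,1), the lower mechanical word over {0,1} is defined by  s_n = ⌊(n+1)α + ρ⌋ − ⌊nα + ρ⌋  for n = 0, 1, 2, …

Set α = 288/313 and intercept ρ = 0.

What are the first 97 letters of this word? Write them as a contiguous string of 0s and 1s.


n=0: ⌊(1·288)/313⌋ − ⌊(0·288)/313⌋ = ⌊288/313⌋ − ⌊0/313⌋ = 0 − 0 = 0
n=1: ⌊(2·288)/313⌋ − ⌊(1·288)/313⌋ = ⌊576/313⌋ − ⌊288/313⌋ = 1 − 0 = 1
n=2: ⌊(3·288)/313⌋ − ⌊(2·288)/313⌋ = ⌊864/313⌋ − ⌊576/313⌋ = 2 − 1 = 1
n=3: ⌊(4·288)/313⌋ − ⌊(3·288)/313⌋ = ⌊1152/313⌋ − ⌊864/313⌋ = 3 − 2 = 1
n=4: ⌊(5·288)/313⌋ − ⌊(4·288)/313⌋ = ⌊1440/313⌋ − ⌊1152/313⌋ = 4 − 3 = 1
n=5: ⌊(6·288)/313⌋ − ⌊(5·288)/313⌋ = ⌊1728/313⌋ − ⌊1440/313⌋ = 5 − 4 = 1
n=6: ⌊(7·288)/313⌋ − ⌊(6·288)/313⌋ = ⌊2016/313⌋ − ⌊1728/313⌋ = 6 − 5 = 1
n=7: ⌊(8·288)/313⌋ − ⌊(7·288)/313⌋ = ⌊2304/313⌋ − ⌊2016/313⌋ = 7 − 6 = 1
n=8: ⌊(9·288)/313⌋ − ⌊(8·288)/313⌋ = ⌊2592/313⌋ − ⌊2304/313⌋ = 8 − 7 = 1
n=9: ⌊(10·288)/313⌋ − ⌊(9·288)/313⌋ = ⌊2880/313⌋ − ⌊2592/313⌋ = 9 − 8 = 1
n=10: ⌊(11·288)/313⌋ − ⌊(10·288)/313⌋ = ⌊3168/313⌋ − ⌊2880/313⌋ = 10 − 9 = 1
n=11: ⌊(12·288)/313⌋ − ⌊(11·288)/313⌋ = ⌊3456/313⌋ − ⌊3168/313⌋ = 11 − 10 = 1
n=12: ⌊(13·288)/313⌋ − ⌊(12·288)/313⌋ = ⌊3744/313⌋ − ⌊3456/313⌋ = 11 − 11 = 0
n=13: ⌊(14·288)/313⌋ − ⌊(13·288)/313⌋ = ⌊4032/313⌋ − ⌊3744/313⌋ = 12 − 11 = 1
n=14: ⌊(15·288)/313⌋ − ⌊(14·288)/313⌋ = ⌊4320/313⌋ − ⌊4032/313⌋ = 13 − 12 = 1
n=15: ⌊(16·288)/313⌋ − ⌊(15·288)/313⌋ = ⌊4608/313⌋ − ⌊4320/313⌋ = 14 − 13 = 1
n=16: ⌊(17·288)/313⌋ − ⌊(16·288)/313⌋ = ⌊4896/313⌋ − ⌊4608/313⌋ = 15 − 14 = 1
n=17: ⌊(18·288)/313⌋ − ⌊(17·288)/313⌋ = ⌊5184/313⌋ − ⌊4896/313⌋ = 16 − 15 = 1
n=18: ⌊(19·288)/313⌋ − ⌊(18·288)/313⌋ = ⌊5472/313⌋ − ⌊5184/313⌋ = 17 − 16 = 1
n=19: ⌊(20·288)/313⌋ − ⌊(19·288)/313⌋ = ⌊5760/313⌋ − ⌊5472/313⌋ = 18 − 17 = 1
n=20: ⌊(21·288)/313⌋ − ⌊(20·288)/313⌋ = ⌊6048/313⌋ − ⌊5760/313⌋ = 19 − 18 = 1
n=21: ⌊(22·288)/313⌋ − ⌊(21·288)/313⌋ = ⌊6336/313⌋ − ⌊6048/313⌋ = 20 − 19 = 1
n=22: ⌊(23·288)/313⌋ − ⌊(22·288)/313⌋ = ⌊6624/313⌋ − ⌊6336/313⌋ = 21 − 20 = 1
n=23: ⌊(24·288)/313⌋ − ⌊(23·288)/313⌋ = ⌊6912/313⌋ − ⌊6624/313⌋ = 22 − 21 = 1
n=24: ⌊(25·288)/313⌋ − ⌊(24·288)/313⌋ = ⌊7200/313⌋ − ⌊6912/313⌋ = 23 − 22 = 1
n=25: ⌊(26·288)/313⌋ − ⌊(25·288)/313⌋ = ⌊7488/313⌋ − ⌊7200/313⌋ = 23 − 23 = 0
n=26: ⌊(27·288)/313⌋ − ⌊(26·288)/313⌋ = ⌊7776/313⌋ − ⌊7488/313⌋ = 24 − 23 = 1
n=27: ⌊(28·288)/313⌋ − ⌊(27·288)/313⌋ = ⌊8064/313⌋ − ⌊7776/313⌋ = 25 − 24 = 1
n=28: ⌊(29·288)/313⌋ − ⌊(28·288)/313⌋ = ⌊8352/313⌋ − ⌊8064/313⌋ = 26 − 25 = 1
n=29: ⌊(30·288)/313⌋ − ⌊(29·288)/313⌋ = ⌊8640/313⌋ − ⌊8352/313⌋ = 27 − 26 = 1
n=30: ⌊(31·288)/313⌋ − ⌊(30·288)/313⌋ = ⌊8928/313⌋ − ⌊8640/313⌋ = 28 − 27 = 1
n=31: ⌊(32·288)/313⌋ − ⌊(31·288)/313⌋ = ⌊9216/313⌋ − ⌊8928/313⌋ = 29 − 28 = 1
n=32: ⌊(33·288)/313⌋ − ⌊(32·288)/313⌋ = ⌊9504/313⌋ − ⌊9216/313⌋ = 30 − 29 = 1
n=33: ⌊(34·288)/313⌋ − ⌊(33·288)/313⌋ = ⌊9792/313⌋ − ⌊9504/313⌋ = 31 − 30 = 1
n=34: ⌊(35·288)/313⌋ − ⌊(34·288)/313⌋ = ⌊10080/313⌋ − ⌊9792/313⌋ = 32 − 31 = 1
n=35: ⌊(36·288)/313⌋ − ⌊(35·288)/313⌋ = ⌊10368/313⌋ − ⌊10080/313⌋ = 33 − 32 = 1
n=36: ⌊(37·288)/313⌋ − ⌊(36·288)/313⌋ = ⌊10656/313⌋ − ⌊10368/313⌋ = 34 − 33 = 1
n=37: ⌊(38·288)/313⌋ − ⌊(37·288)/313⌋ = ⌊10944/313⌋ − ⌊10656/313⌋ = 34 − 34 = 0
n=38: ⌊(39·288)/313⌋ − ⌊(38·288)/313⌋ = ⌊11232/313⌋ − ⌊10944/313⌋ = 35 − 34 = 1
n=39: ⌊(40·288)/313⌋ − ⌊(39·288)/313⌋ = ⌊11520/313⌋ − ⌊11232/313⌋ = 36 − 35 = 1
n=40: ⌊(41·288)/313⌋ − ⌊(40·288)/313⌋ = ⌊11808/313⌋ − ⌊11520/313⌋ = 37 − 36 = 1
n=41: ⌊(42·288)/313⌋ − ⌊(41·288)/313⌋ = ⌊12096/313⌋ − ⌊11808/313⌋ = 38 − 37 = 1
n=42: ⌊(43·288)/313⌋ − ⌊(42·288)/313⌋ = ⌊12384/313⌋ − ⌊12096/313⌋ = 39 − 38 = 1
n=43: ⌊(44·288)/313⌋ − ⌊(43·288)/313⌋ = ⌊12672/313⌋ − ⌊12384/313⌋ = 40 − 39 = 1
n=44: ⌊(45·288)/313⌋ − ⌊(44·288)/313⌋ = ⌊12960/313⌋ − ⌊12672/313⌋ = 41 − 40 = 1
n=45: ⌊(46·288)/313⌋ − ⌊(45·288)/313⌋ = ⌊13248/313⌋ − ⌊12960/313⌋ = 42 − 41 = 1
n=46: ⌊(47·288)/313⌋ − ⌊(46·288)/313⌋ = ⌊13536/313⌋ − ⌊13248/313⌋ = 43 − 42 = 1
n=47: ⌊(48·288)/313⌋ − ⌊(47·288)/313⌋ = ⌊13824/313⌋ − ⌊13536/313⌋ = 44 − 43 = 1
n=48: ⌊(49·288)/313⌋ − ⌊(48·288)/313⌋ = ⌊14112/313⌋ − ⌊13824/313⌋ = 45 − 44 = 1
n=49: ⌊(50·288)/313⌋ − ⌊(49·288)/313⌋ = ⌊14400/313⌋ − ⌊14112/313⌋ = 46 − 45 = 1
n=50: ⌊(51·288)/313⌋ − ⌊(50·288)/313⌋ = ⌊14688/313⌋ − ⌊14400/313⌋ = 46 − 46 = 0
n=51: ⌊(52·288)/313⌋ − ⌊(51·288)/313⌋ = ⌊14976/313⌋ − ⌊14688/313⌋ = 47 − 46 = 1
n=52: ⌊(53·288)/313⌋ − ⌊(52·288)/313⌋ = ⌊15264/313⌋ − ⌊14976/313⌋ = 48 − 47 = 1
n=53: ⌊(54·288)/313⌋ − ⌊(53·288)/313⌋ = ⌊15552/313⌋ − ⌊15264/313⌋ = 49 − 48 = 1
n=54: ⌊(55·288)/313⌋ − ⌊(54·288)/313⌋ = ⌊15840/313⌋ − ⌊15552/313⌋ = 50 − 49 = 1
n=55: ⌊(56·288)/313⌋ − ⌊(55·288)/313⌋ = ⌊16128/313⌋ − ⌊15840/313⌋ = 51 − 50 = 1
n=56: ⌊(57·288)/313⌋ − ⌊(56·288)/313⌋ = ⌊16416/313⌋ − ⌊16128/313⌋ = 52 − 51 = 1
n=57: ⌊(58·288)/313⌋ − ⌊(57·288)/313⌋ = ⌊16704/313⌋ − ⌊16416/313⌋ = 53 − 52 = 1
n=58: ⌊(59·288)/313⌋ − ⌊(58·288)/313⌋ = ⌊16992/313⌋ − ⌊16704/313⌋ = 54 − 53 = 1
n=59: ⌊(60·288)/313⌋ − ⌊(59·288)/313⌋ = ⌊17280/313⌋ − ⌊16992/313⌋ = 55 − 54 = 1
n=60: ⌊(61·288)/313⌋ − ⌊(60·288)/313⌋ = ⌊17568/313⌋ − ⌊17280/313⌋ = 56 − 55 = 1
n=61: ⌊(62·288)/313⌋ − ⌊(61·288)/313⌋ = ⌊17856/313⌋ − ⌊17568/313⌋ = 57 − 56 = 1
n=62: ⌊(63·288)/313⌋ − ⌊(62·288)/313⌋ = ⌊18144/313⌋ − ⌊17856/313⌋ = 57 − 57 = 0
n=63: ⌊(64·288)/313⌋ − ⌊(63·288)/313⌋ = ⌊18432/313⌋ − ⌊18144/313⌋ = 58 − 57 = 1
n=64: ⌊(65·288)/313⌋ − ⌊(64·288)/313⌋ = ⌊18720/313⌋ − ⌊18432/313⌋ = 59 − 58 = 1
n=65: ⌊(66·288)/313⌋ − ⌊(65·288)/313⌋ = ⌊19008/313⌋ − ⌊18720/313⌋ = 60 − 59 = 1
n=66: ⌊(67·288)/313⌋ − ⌊(66·288)/313⌋ = ⌊19296/313⌋ − ⌊19008/313⌋ = 61 − 60 = 1
n=67: ⌊(68·288)/313⌋ − ⌊(67·288)/313⌋ = ⌊19584/313⌋ − ⌊19296/313⌋ = 62 − 61 = 1
n=68: ⌊(69·288)/313⌋ − ⌊(68·288)/313⌋ = ⌊19872/313⌋ − ⌊19584/313⌋ = 63 − 62 = 1
n=69: ⌊(70·288)/313⌋ − ⌊(69·288)/313⌋ = ⌊20160/313⌋ − ⌊19872/313⌋ = 64 − 63 = 1
n=70: ⌊(71·288)/313⌋ − ⌊(70·288)/313⌋ = ⌊20448/313⌋ − ⌊20160/313⌋ = 65 − 64 = 1
n=71: ⌊(72·288)/313⌋ − ⌊(71·288)/313⌋ = ⌊20736/313⌋ − ⌊20448/313⌋ = 66 − 65 = 1
n=72: ⌊(73·288)/313⌋ − ⌊(72·288)/313⌋ = ⌊21024/313⌋ − ⌊20736/313⌋ = 67 − 66 = 1
n=73: ⌊(74·288)/313⌋ − ⌊(73·288)/313⌋ = ⌊21312/313⌋ − ⌊21024/313⌋ = 68 − 67 = 1
n=74: ⌊(75·288)/313⌋ − ⌊(74·288)/313⌋ = ⌊21600/313⌋ − ⌊21312/313⌋ = 69 − 68 = 1
n=75: ⌊(76·288)/313⌋ − ⌊(75·288)/313⌋ = ⌊21888/313⌋ − ⌊21600/313⌋ = 69 − 69 = 0
n=76: ⌊(77·288)/313⌋ − ⌊(76·288)/313⌋ = ⌊22176/313⌋ − ⌊21888/313⌋ = 70 − 69 = 1
n=77: ⌊(78·288)/313⌋ − ⌊(77·288)/313⌋ = ⌊22464/313⌋ − ⌊22176/313⌋ = 71 − 70 = 1
n=78: ⌊(79·288)/313⌋ − ⌊(78·288)/313⌋ = ⌊22752/313⌋ − ⌊22464/313⌋ = 72 − 71 = 1
n=79: ⌊(80·288)/313⌋ − ⌊(79·288)/313⌋ = ⌊23040/313⌋ − ⌊22752/313⌋ = 73 − 72 = 1
n=80: ⌊(81·288)/313⌋ − ⌊(80·288)/313⌋ = ⌊23328/313⌋ − ⌊23040/313⌋ = 74 − 73 = 1
n=81: ⌊(82·288)/313⌋ − ⌊(81·288)/313⌋ = ⌊23616/313⌋ − ⌊23328/313⌋ = 75 − 74 = 1
n=82: ⌊(83·288)/313⌋ − ⌊(82·288)/313⌋ = ⌊23904/313⌋ − ⌊23616/313⌋ = 76 − 75 = 1
n=83: ⌊(84·288)/313⌋ − ⌊(83·288)/313⌋ = ⌊24192/313⌋ − ⌊23904/313⌋ = 77 − 76 = 1
n=84: ⌊(85·288)/313⌋ − ⌊(84·288)/313⌋ = ⌊24480/313⌋ − ⌊24192/313⌋ = 78 − 77 = 1
n=85: ⌊(86·288)/313⌋ − ⌊(85·288)/313⌋ = ⌊24768/313⌋ − ⌊24480/313⌋ = 79 − 78 = 1
n=86: ⌊(87·288)/313⌋ − ⌊(86·288)/313⌋ = ⌊25056/313⌋ − ⌊24768/313⌋ = 80 − 79 = 1
n=87: ⌊(88·288)/313⌋ − ⌊(87·288)/313⌋ = ⌊25344/313⌋ − ⌊25056/313⌋ = 80 − 80 = 0
n=88: ⌊(89·288)/313⌋ − ⌊(88·288)/313⌋ = ⌊25632/313⌋ − ⌊25344/313⌋ = 81 − 80 = 1
n=89: ⌊(90·288)/313⌋ − ⌊(89·288)/313⌋ = ⌊25920/313⌋ − ⌊25632/313⌋ = 82 − 81 = 1
n=90: ⌊(91·288)/313⌋ − ⌊(90·288)/313⌋ = ⌊26208/313⌋ − ⌊25920/313⌋ = 83 − 82 = 1
n=91: ⌊(92·288)/313⌋ − ⌊(91·288)/313⌋ = ⌊26496/313⌋ − ⌊26208/313⌋ = 84 − 83 = 1
n=92: ⌊(93·288)/313⌋ − ⌊(92·288)/313⌋ = ⌊26784/313⌋ − ⌊26496/313⌋ = 85 − 84 = 1
n=93: ⌊(94·288)/313⌋ − ⌊(93·288)/313⌋ = ⌊27072/313⌋ − ⌊26784/313⌋ = 86 − 85 = 1
n=94: ⌊(95·288)/313⌋ − ⌊(94·288)/313⌋ = ⌊27360/313⌋ − ⌊27072/313⌋ = 87 − 86 = 1
n=95: ⌊(96·288)/313⌋ − ⌊(95·288)/313⌋ = ⌊27648/313⌋ − ⌊27360/313⌋ = 88 − 87 = 1
n=96: ⌊(97·288)/313⌋ − ⌊(96·288)/313⌋ = ⌊27936/313⌋ − ⌊27648/313⌋ = 89 − 88 = 1

0111111111110111111111111011111111111011111111111101111111111101111111111110111111111110111111111


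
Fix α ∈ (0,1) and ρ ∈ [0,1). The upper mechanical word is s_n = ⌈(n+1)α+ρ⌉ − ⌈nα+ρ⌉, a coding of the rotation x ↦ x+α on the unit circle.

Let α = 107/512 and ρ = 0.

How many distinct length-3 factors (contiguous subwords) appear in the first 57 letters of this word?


4

t_n = ⌈(n·107)/512⌉ for n = 0 … 57:
  n=0…9: ⌈0/512⌉=0 ⌈107/512⌉=1 ⌈214/512⌉=1 ⌈321/512⌉=1 ⌈428/512⌉=1 ⌈535/512⌉=2 ⌈642/512⌉=2 ⌈749/512⌉=2 ⌈856/512⌉=2 ⌈963/512⌉=2
  n=10…19: ⌈1070/512⌉=3 ⌈1177/512⌉=3 ⌈1284/512⌉=3 ⌈1391/512⌉=3 ⌈1498/512⌉=3 ⌈1605/512⌉=4 ⌈1712/512⌉=4 ⌈1819/512⌉=4 ⌈1926/512⌉=4 ⌈2033/512⌉=4
  n=20…29: ⌈2140/512⌉=5 ⌈2247/512⌉=5 ⌈2354/512⌉=5 ⌈2461/512⌉=5 ⌈2568/512⌉=6 ⌈2675/512⌉=6 ⌈2782/512⌉=6 ⌈2889/512⌉=6 ⌈2996/512⌉=6 ⌈3103/512⌉=7
  n=30…39: ⌈3210/512⌉=7 ⌈3317/512⌉=7 ⌈3424/512⌉=7 ⌈3531/512⌉=7 ⌈3638/512⌉=8 ⌈3745/512⌉=8 ⌈3852/512⌉=8 ⌈3959/512⌉=8 ⌈4066/512⌉=8 ⌈4173/512⌉=9
  n=40…49: ⌈4280/512⌉=9 ⌈4387/512⌉=9 ⌈4494/512⌉=9 ⌈4601/512⌉=9 ⌈4708/512⌉=10 ⌈4815/512⌉=10 ⌈4922/512⌉=10 ⌈5029/512⌉=10 ⌈5136/512⌉=11 ⌈5243/512⌉=11
  n=50…57: ⌈5350/512⌉=11 ⌈5457/512⌉=11 ⌈5564/512⌉=11 ⌈5671/512⌉=12 ⌈5778/512⌉=12 ⌈5885/512⌉=12 ⌈5992/512⌉=12 ⌈6099/512⌉=12
s_n = t_(n+1) − t_n for n = 0 … 56 gives
prefix = 100010000100001000010001000010000100001000010001000010000
slide a length-3 window over [0..2] … [54..56] (55 windows); first occurrence of each distinct factor:
  [  0..  2] 100
  [  1..  3] 000
  [  2..  4] 001
  [  3..  5] 010
  (the other 51 windows repeat one of these)
distinct factors: {000, 001, 010, 100}
count = 4  (Sturmian bound for length 3 is 4)
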